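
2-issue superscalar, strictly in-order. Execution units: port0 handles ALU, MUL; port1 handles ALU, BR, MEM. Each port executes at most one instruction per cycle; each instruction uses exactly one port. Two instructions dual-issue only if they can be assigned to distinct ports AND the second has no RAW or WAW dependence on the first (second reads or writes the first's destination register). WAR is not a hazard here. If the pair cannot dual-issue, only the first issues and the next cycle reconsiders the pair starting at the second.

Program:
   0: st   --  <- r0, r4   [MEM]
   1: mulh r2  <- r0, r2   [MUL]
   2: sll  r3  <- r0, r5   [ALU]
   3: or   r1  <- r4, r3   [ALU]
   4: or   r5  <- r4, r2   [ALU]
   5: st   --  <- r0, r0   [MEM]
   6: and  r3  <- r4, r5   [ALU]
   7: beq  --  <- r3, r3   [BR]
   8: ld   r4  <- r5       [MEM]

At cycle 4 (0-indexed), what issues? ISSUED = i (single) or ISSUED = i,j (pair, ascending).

0. st mulh @i0+i1  | pair
1. sll @i2  | RAW r3
2. or or @i3+i4  | pair
3. st and @i5+i6  | pair
4. beq @i7  | no-port BR/MEM
5. ld @i8  | tail

ISSUED = 7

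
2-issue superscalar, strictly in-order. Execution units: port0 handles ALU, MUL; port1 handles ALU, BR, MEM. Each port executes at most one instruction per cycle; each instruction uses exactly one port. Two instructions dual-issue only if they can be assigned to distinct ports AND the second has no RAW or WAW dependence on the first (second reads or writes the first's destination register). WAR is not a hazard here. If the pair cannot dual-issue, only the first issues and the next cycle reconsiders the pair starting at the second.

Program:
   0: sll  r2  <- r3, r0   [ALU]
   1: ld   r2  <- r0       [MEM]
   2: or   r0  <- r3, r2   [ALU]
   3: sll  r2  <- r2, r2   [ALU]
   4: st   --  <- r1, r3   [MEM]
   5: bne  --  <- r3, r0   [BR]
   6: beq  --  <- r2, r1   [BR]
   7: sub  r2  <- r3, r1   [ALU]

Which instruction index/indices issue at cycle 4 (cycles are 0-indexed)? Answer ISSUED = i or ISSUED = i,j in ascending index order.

ISSUED = 5

#0 head=0: sll i0 WAW r2
#1 head=1: ld i1 RAW r2
#2 head=2: or;sll i2&i3 pair
#3 head=4: st i4 no-port MEM/BR
#4 head=5: bne i5 no-port BR/BR
#5 head=6: beq;sub i6&i7 pair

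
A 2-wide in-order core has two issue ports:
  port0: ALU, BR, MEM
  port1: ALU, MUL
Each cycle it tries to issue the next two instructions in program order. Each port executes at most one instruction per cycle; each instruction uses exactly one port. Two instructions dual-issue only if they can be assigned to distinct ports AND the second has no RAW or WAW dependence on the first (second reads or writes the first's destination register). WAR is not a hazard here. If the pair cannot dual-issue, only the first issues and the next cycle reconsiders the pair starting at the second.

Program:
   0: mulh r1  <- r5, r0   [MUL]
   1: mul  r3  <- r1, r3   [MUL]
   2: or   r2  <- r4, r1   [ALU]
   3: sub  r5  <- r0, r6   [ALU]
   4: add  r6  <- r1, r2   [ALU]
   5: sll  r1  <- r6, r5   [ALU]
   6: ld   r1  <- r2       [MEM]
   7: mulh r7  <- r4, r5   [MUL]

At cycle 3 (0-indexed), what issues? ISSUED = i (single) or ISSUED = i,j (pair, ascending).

ISSUED = 5

c0: i0 mulh  no-port MUL/MUL
c1: i1+i2 mul+or  2-wide
c2: i3+i4 sub+add  2-wide
c3: i5 sll  WAW r1
c4: i6+i7 ld+mulh  2-wide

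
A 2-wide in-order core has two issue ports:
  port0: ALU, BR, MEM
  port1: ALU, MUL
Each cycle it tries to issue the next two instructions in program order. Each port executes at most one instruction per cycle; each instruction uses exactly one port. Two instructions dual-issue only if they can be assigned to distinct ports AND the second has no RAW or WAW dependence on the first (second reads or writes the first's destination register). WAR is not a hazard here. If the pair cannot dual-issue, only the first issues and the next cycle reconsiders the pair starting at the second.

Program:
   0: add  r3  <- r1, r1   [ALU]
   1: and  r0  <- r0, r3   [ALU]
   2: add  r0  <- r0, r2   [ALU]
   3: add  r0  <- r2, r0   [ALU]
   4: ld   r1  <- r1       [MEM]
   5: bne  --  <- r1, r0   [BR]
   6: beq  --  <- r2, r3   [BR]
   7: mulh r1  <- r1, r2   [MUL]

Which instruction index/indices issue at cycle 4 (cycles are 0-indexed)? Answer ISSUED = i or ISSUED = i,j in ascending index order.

#0 head=0: add.ALU i0 RAW r3
#1 head=1: and.ALU i1 RAW+WAW r0
#2 head=2: add.ALU i2 RAW+WAW r0
#3 head=3: add.ALU;ld.MEM i3/i4 pair
#4 head=5: bne.BR i5 no-port BR/BR
#5 head=6: beq.BR;mulh.MUL i6/i7 pair

ISSUED = 5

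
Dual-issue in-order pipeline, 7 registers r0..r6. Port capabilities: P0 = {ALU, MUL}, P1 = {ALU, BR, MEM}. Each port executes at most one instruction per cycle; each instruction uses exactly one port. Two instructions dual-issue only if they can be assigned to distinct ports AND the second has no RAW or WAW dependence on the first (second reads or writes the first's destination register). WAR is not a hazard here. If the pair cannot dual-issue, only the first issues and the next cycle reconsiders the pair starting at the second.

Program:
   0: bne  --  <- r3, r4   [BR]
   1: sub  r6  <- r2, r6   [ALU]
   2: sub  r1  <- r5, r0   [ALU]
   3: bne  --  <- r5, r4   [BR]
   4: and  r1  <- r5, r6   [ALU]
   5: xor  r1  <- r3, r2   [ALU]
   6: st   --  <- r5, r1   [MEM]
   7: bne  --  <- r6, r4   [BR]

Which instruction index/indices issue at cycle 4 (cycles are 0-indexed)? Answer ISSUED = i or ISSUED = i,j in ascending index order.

ISSUED = 6

  cy0 -> i0+i1 (bne.BR;sub.ALU) 2-wide
  cy1 -> i2+i3 (sub.ALU;bne.BR) 2-wide
  cy2 -> i4 (and.ALU) WAW r1
  cy3 -> i5 (xor.ALU) RAW r1
  cy4 -> i6 (st.MEM) no-port MEM/BR
  cy5 -> i7 (bne.BR) tail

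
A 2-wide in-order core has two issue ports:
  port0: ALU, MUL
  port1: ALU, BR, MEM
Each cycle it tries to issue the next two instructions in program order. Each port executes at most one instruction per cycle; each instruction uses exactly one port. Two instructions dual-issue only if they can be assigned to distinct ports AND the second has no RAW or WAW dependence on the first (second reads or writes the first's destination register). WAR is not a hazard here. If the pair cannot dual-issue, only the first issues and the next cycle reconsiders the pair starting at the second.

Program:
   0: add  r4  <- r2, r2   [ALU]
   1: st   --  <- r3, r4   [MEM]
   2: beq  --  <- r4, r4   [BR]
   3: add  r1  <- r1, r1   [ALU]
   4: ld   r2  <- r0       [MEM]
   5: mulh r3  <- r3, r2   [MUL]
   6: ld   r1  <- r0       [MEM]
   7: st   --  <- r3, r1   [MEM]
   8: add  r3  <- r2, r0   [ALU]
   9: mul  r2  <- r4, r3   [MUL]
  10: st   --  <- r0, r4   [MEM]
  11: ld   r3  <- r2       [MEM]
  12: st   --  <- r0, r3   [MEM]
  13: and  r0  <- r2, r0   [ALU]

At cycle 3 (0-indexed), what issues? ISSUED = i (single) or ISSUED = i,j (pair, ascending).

0. add @i0  | RAW r4
1. st @i1  | no-port MEM/BR
2. beq;add @i2,i3  | dual
3. ld @i4  | RAW r2
4. mulh;ld @i5,i6  | dual
5. st;add @i7,i8  | dual
6. mul;st @i9,i10  | dual
7. ld @i11  | no-port MEM/MEM
8. st;and @i12,i13  | dual

ISSUED = 4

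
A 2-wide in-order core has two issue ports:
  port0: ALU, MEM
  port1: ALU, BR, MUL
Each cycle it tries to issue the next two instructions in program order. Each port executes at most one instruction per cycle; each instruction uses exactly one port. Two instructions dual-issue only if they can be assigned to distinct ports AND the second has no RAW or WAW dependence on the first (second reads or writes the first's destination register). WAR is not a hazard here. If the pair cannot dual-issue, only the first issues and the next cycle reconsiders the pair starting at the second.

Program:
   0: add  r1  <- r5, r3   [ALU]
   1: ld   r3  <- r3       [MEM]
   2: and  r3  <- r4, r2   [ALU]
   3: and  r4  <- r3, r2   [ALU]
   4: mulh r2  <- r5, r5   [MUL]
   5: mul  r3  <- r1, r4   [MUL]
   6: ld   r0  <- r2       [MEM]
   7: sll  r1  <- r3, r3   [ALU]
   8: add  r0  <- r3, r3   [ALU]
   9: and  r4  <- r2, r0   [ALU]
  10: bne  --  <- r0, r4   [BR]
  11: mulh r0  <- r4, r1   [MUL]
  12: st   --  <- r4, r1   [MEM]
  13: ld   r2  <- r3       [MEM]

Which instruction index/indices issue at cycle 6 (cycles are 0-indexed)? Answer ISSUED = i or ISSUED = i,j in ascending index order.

ISSUED = 10

c0: i0,i1 add.ALU+ld.MEM  pair
c1: i2 and.ALU  RAW r3
c2: i3,i4 and.ALU+mulh.MUL  pair
c3: i5,i6 mul.MUL+ld.MEM  pair
c4: i7,i8 sll.ALU+add.ALU  pair
c5: i9 and.ALU  RAW r4
c6: i10 bne.BR  no-port BR/MUL
c7: i11,i12 mulh.MUL+st.MEM  pair
c8: i13 ld.MEM  tail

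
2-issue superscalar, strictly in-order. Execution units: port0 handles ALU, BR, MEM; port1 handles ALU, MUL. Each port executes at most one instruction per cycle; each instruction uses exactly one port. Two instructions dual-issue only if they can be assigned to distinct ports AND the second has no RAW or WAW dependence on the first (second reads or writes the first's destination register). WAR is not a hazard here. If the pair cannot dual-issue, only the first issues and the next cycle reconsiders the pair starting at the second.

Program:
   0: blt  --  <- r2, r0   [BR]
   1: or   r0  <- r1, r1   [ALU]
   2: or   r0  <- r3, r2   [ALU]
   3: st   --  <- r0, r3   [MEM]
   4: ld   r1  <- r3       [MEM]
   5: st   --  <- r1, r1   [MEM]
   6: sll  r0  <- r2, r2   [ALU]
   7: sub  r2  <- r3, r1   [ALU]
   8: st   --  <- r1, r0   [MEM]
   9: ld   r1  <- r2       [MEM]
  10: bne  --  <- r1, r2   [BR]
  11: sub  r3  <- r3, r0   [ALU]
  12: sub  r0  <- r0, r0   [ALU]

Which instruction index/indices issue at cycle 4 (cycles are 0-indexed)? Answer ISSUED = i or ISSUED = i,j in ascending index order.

#0 head=0: blt.BR/or.ALU i0/i1 pair
#1 head=2: or.ALU i2 RAW r0
#2 head=3: st.MEM i3 no-port MEM/MEM
#3 head=4: ld.MEM i4 no-port MEM/MEM
#4 head=5: st.MEM/sll.ALU i5/i6 pair
#5 head=7: sub.ALU/st.MEM i7/i8 pair
#6 head=9: ld.MEM i9 no-port MEM/BR
#7 head=10: bne.BR/sub.ALU i10/i11 pair
#8 head=12: sub.ALU i12 tail

ISSUED = 5,6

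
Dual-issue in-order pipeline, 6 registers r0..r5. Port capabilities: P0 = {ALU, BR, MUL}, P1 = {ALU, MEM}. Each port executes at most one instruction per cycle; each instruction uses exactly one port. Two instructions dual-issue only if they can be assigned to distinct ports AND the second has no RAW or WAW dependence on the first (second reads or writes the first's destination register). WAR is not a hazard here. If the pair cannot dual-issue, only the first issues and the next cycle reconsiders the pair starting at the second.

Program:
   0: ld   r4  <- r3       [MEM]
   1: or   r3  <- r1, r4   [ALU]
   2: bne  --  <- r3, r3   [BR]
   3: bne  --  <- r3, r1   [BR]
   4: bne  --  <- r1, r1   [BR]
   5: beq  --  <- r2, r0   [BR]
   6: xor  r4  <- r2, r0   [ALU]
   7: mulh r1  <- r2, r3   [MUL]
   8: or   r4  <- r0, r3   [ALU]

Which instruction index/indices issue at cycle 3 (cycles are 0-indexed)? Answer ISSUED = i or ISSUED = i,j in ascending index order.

ISSUED = 3

c0: i0 ld  RAW r4
c1: i1 or  RAW r3
c2: i2 bne  no-port BR/BR
c3: i3 bne  no-port BR/BR
c4: i4 bne  no-port BR/BR
c5: i5&i6 beq/xor  2-wide
c6: i7&i8 mulh/or  2-wide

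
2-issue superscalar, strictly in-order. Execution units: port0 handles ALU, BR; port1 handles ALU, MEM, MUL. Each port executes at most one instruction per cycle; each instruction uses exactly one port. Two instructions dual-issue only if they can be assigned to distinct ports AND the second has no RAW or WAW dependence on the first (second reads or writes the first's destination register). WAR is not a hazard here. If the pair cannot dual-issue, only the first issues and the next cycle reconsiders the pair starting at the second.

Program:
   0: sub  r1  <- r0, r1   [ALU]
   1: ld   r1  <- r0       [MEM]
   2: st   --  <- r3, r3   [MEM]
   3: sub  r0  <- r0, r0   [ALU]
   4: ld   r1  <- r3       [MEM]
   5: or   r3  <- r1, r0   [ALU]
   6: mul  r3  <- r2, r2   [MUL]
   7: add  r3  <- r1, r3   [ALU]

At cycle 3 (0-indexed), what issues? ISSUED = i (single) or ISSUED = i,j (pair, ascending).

ISSUED = 4

[0] i0  sub.ALU  -- WAW r1
[1] i1  ld.MEM  -- no-port MEM/MEM
[2] i2,i3  st.MEM+sub.ALU  -- dual
[3] i4  ld.MEM  -- RAW r1
[4] i5  or.ALU  -- WAW r3
[5] i6  mul.MUL  -- RAW+WAW r3
[6] i7  add.ALU  -- tail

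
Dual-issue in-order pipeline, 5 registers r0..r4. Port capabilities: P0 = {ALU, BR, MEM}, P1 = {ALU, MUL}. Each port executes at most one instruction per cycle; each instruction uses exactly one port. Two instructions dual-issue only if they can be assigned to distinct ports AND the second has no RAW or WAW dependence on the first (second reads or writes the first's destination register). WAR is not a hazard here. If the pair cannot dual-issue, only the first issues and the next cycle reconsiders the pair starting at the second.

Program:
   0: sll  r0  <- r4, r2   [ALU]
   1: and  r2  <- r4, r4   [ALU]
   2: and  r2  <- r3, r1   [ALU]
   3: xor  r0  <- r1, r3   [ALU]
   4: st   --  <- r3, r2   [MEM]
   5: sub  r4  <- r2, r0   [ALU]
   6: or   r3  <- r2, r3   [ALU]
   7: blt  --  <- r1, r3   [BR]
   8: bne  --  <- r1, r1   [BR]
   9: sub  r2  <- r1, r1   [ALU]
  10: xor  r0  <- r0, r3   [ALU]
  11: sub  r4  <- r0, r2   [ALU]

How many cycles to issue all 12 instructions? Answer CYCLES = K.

CYCLES = 8

0. sll/and @i0&i1  | dual
1. and/xor @i2&i3  | dual
2. st/sub @i4&i5  | dual
3. or @i6  | RAW r3
4. blt @i7  | no-port BR/BR
5. bne/sub @i8&i9  | dual
6. xor @i10  | RAW r0
7. sub @i11  | tail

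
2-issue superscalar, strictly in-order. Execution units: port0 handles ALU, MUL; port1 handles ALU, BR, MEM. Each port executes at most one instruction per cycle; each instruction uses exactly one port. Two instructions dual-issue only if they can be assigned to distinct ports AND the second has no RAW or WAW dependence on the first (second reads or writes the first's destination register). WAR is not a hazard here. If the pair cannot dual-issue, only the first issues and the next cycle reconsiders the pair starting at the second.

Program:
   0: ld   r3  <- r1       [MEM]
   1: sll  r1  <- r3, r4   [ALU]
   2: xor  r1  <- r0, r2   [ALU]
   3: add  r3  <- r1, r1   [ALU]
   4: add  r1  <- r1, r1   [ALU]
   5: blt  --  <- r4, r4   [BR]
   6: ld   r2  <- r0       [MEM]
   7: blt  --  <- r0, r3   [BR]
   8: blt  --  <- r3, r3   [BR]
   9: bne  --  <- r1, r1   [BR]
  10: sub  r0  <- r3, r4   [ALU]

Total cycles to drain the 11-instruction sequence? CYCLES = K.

CYCLES = 9

  cy0 -> i0 (ld) RAW r3
  cy1 -> i1 (sll) WAW r1
  cy2 -> i2 (xor) RAW r1
  cy3 -> i3&i4 (add/add) dual
  cy4 -> i5 (blt) no-port BR/MEM
  cy5 -> i6 (ld) no-port MEM/BR
  cy6 -> i7 (blt) no-port BR/BR
  cy7 -> i8 (blt) no-port BR/BR
  cy8 -> i9&i10 (bne/sub) dual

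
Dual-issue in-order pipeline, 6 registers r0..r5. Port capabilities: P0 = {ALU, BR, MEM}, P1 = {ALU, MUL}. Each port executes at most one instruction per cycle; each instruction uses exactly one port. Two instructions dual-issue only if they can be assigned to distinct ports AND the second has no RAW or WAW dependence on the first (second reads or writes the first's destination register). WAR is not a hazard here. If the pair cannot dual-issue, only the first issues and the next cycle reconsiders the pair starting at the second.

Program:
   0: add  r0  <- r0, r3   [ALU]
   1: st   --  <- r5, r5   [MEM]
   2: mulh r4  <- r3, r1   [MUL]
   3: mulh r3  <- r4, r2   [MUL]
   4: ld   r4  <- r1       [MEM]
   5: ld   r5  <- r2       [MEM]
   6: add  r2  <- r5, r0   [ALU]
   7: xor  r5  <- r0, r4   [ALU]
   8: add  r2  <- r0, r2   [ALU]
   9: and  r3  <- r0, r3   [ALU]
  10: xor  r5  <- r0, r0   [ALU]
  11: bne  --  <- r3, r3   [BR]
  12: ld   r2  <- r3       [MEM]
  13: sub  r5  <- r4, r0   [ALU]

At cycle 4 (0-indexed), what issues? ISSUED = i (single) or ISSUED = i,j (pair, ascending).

c0: i0,i1 add;st  dual
c1: i2 mulh  no-port MUL/MUL
c2: i3,i4 mulh;ld  dual
c3: i5 ld  RAW r5
c4: i6,i7 add;xor  dual
c5: i8,i9 add;and  dual
c6: i10,i11 xor;bne  dual
c7: i12,i13 ld;sub  dual

ISSUED = 6,7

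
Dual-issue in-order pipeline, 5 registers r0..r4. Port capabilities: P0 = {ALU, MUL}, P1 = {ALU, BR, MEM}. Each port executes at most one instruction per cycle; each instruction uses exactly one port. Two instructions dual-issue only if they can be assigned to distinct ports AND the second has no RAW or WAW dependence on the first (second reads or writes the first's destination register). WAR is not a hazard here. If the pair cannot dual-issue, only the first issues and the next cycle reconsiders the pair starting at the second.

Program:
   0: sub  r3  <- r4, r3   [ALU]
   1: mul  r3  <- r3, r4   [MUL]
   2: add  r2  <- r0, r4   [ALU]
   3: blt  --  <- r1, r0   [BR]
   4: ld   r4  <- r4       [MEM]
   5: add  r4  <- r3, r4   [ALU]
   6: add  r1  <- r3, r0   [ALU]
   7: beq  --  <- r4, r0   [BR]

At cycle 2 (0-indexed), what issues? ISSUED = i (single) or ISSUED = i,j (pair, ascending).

ISSUED = 3

#0 head=0: sub.ALU i0 RAW+WAW r3
#1 head=1: mul.MUL add.ALU i1+i2 dual
#2 head=3: blt.BR i3 no-port BR/MEM
#3 head=4: ld.MEM i4 RAW+WAW r4
#4 head=5: add.ALU add.ALU i5+i6 dual
#5 head=7: beq.BR i7 tail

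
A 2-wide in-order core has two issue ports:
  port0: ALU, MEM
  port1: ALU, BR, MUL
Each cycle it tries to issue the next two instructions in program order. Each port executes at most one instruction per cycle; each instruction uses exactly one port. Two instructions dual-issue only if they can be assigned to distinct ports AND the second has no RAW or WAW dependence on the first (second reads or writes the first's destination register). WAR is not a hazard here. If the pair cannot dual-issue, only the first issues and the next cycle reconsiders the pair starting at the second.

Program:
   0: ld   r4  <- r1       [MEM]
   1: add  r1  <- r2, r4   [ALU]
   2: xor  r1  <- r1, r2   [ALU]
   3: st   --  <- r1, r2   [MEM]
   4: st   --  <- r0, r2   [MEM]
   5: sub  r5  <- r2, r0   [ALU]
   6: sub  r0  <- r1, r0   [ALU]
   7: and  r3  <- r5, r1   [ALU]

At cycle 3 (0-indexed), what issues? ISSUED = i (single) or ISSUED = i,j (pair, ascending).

ISSUED = 3

#0 head=0: ld.MEM i0 RAW r4
#1 head=1: add.ALU i1 RAW+WAW r1
#2 head=2: xor.ALU i2 RAW r1
#3 head=3: st.MEM i3 no-port MEM/MEM
#4 head=4: st.MEM sub.ALU i4,i5 pair
#5 head=6: sub.ALU and.ALU i6,i7 pair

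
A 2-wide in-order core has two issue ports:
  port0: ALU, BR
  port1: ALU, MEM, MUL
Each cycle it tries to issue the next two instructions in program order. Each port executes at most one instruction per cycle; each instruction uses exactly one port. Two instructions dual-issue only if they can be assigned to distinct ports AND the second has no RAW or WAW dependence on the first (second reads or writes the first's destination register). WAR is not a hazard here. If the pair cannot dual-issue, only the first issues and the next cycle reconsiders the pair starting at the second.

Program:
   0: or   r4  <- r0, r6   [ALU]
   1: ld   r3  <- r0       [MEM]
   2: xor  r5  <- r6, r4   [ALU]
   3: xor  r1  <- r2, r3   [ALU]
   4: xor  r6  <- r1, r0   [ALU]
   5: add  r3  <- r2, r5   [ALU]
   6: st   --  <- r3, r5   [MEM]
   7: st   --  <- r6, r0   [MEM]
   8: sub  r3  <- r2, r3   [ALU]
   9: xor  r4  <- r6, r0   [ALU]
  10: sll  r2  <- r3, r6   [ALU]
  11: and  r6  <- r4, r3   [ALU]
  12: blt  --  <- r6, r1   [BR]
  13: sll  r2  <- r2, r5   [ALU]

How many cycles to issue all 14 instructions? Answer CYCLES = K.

c0: i0/i1 or.ALU/ld.MEM  pair
c1: i2/i3 xor.ALU/xor.ALU  pair
c2: i4/i5 xor.ALU/add.ALU  pair
c3: i6 st.MEM  no-port MEM/MEM
c4: i7/i8 st.MEM/sub.ALU  pair
c5: i9/i10 xor.ALU/sll.ALU  pair
c6: i11 and.ALU  RAW r6
c7: i12/i13 blt.BR/sll.ALU  pair

CYCLES = 8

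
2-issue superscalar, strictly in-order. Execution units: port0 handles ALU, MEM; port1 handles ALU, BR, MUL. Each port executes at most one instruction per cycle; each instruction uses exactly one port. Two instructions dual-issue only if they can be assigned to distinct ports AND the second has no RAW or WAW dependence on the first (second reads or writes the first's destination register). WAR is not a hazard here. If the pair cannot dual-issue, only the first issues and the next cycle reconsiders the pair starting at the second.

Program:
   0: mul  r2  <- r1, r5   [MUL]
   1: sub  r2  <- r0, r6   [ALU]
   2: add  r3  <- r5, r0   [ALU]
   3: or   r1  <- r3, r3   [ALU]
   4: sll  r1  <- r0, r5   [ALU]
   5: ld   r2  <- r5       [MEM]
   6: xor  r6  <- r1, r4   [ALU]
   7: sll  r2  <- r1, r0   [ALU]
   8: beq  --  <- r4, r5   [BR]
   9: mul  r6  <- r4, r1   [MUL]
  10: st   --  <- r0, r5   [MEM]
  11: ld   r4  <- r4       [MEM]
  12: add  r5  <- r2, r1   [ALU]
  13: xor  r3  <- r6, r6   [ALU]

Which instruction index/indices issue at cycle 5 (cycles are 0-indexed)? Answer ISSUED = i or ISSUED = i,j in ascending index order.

ISSUED = 8

#0 head=0: mul.MUL i0 WAW r2
#1 head=1: sub.ALU/add.ALU i1&i2 2-wide
#2 head=3: or.ALU i3 WAW r1
#3 head=4: sll.ALU/ld.MEM i4&i5 2-wide
#4 head=6: xor.ALU/sll.ALU i6&i7 2-wide
#5 head=8: beq.BR i8 no-port BR/MUL
#6 head=9: mul.MUL/st.MEM i9&i10 2-wide
#7 head=11: ld.MEM/add.ALU i11&i12 2-wide
#8 head=13: xor.ALU i13 tail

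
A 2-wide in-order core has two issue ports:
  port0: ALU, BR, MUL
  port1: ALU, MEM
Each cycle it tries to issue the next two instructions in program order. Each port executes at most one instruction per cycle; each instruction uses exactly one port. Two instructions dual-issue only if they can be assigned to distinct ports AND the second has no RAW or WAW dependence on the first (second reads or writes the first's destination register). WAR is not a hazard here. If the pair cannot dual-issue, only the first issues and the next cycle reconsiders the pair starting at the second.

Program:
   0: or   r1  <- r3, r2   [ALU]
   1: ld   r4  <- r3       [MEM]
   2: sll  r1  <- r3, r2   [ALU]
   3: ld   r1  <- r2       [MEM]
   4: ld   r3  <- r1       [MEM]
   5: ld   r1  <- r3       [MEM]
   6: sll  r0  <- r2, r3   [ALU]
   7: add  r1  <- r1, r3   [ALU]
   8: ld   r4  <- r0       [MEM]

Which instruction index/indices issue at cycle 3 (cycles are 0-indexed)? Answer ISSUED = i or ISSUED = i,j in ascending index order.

ISSUED = 4

t=0 i0&i1:or.ALU/ld.MEM ; dual
t=1 i2:sll.ALU ; WAW r1
t=2 i3:ld.MEM ; no-port MEM/MEM
t=3 i4:ld.MEM ; no-port MEM/MEM
t=4 i5&i6:ld.MEM/sll.ALU ; dual
t=5 i7&i8:add.ALU/ld.MEM ; dual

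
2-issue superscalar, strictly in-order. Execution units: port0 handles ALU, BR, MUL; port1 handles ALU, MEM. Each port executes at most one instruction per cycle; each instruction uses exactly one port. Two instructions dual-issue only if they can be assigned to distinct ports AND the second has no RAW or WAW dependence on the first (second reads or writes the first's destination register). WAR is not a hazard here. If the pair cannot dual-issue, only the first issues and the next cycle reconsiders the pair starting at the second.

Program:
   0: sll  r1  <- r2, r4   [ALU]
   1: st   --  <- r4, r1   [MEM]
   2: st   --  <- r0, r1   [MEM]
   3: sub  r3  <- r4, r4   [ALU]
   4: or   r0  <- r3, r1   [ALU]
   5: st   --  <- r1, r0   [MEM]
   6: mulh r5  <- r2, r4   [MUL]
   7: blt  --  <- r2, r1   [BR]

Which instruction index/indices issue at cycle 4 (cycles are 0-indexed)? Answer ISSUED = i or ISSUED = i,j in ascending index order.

ISSUED = 5,6

  cy0 -> i0 (sll.ALU) RAW r1
  cy1 -> i1 (st.MEM) no-port MEM/MEM
  cy2 -> i2/i3 (st.MEM/sub.ALU) dual
  cy3 -> i4 (or.ALU) RAW r0
  cy4 -> i5/i6 (st.MEM/mulh.MUL) dual
  cy5 -> i7 (blt.BR) tail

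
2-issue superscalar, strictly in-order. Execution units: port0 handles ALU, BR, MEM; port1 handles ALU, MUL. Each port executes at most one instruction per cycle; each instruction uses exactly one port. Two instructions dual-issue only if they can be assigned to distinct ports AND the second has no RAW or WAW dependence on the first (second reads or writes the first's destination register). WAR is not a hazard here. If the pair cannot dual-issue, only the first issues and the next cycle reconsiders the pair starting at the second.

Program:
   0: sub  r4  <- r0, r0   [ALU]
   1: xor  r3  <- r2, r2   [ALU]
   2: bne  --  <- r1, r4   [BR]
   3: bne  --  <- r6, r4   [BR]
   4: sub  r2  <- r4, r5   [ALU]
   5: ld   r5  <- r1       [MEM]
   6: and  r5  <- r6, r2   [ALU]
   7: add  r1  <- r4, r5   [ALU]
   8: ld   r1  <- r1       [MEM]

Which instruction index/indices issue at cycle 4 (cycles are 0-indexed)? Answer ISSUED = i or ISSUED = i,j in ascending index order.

ISSUED = 6

  cy0 -> i0&i1 (sub/xor) 2-wide
  cy1 -> i2 (bne) no-port BR/BR
  cy2 -> i3&i4 (bne/sub) 2-wide
  cy3 -> i5 (ld) WAW r5
  cy4 -> i6 (and) RAW r5
  cy5 -> i7 (add) RAW+WAW r1
  cy6 -> i8 (ld) tail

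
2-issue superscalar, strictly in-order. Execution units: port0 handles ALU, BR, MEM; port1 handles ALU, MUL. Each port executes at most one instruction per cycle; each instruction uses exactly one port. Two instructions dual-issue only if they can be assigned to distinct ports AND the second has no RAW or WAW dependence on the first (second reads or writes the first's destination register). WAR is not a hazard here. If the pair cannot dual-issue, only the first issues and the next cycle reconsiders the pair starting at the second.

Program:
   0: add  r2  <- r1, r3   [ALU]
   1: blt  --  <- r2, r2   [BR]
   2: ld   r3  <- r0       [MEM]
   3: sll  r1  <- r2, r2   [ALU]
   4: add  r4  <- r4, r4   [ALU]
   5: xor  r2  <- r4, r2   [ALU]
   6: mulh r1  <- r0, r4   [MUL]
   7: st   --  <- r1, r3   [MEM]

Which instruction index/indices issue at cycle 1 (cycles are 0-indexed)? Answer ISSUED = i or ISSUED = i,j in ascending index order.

#0 head=0: add i0 RAW r2
#1 head=1: blt i1 no-port BR/MEM
#2 head=2: ld sll i2,i3 dual
#3 head=4: add i4 RAW r4
#4 head=5: xor mulh i5,i6 dual
#5 head=7: st i7 tail

ISSUED = 1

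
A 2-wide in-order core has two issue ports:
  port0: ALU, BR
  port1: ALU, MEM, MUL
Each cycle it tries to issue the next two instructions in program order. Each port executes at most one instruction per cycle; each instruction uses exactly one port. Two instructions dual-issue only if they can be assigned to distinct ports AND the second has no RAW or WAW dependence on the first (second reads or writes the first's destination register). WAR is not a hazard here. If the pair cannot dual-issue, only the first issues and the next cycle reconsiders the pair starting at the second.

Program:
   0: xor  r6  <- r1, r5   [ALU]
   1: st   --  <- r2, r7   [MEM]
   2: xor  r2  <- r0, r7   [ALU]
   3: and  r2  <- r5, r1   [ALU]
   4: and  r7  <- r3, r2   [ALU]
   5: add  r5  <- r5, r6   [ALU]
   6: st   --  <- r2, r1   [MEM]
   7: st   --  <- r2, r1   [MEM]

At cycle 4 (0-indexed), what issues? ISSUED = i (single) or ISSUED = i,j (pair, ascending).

0. xor st @i0&i1  | 2-wide
1. xor @i2  | WAW r2
2. and @i3  | RAW r2
3. and add @i4&i5  | 2-wide
4. st @i6  | no-port MEM/MEM
5. st @i7  | tail

ISSUED = 6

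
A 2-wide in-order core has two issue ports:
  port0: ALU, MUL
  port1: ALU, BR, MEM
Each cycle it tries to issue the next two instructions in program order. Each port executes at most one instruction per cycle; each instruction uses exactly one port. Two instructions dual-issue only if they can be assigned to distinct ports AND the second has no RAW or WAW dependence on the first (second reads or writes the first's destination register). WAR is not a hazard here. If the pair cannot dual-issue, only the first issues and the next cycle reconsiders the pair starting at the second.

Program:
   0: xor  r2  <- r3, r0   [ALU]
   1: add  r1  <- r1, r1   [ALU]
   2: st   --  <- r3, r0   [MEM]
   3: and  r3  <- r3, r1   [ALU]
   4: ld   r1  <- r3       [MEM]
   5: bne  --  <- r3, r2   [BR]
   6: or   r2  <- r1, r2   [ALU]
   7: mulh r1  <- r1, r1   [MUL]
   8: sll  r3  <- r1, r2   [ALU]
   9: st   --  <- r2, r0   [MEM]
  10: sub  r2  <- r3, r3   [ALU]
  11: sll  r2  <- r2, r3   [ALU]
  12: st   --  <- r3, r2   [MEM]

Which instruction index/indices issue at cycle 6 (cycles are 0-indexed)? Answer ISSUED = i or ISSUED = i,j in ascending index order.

0. xor.ALU/add.ALU @i0,i1  | 2-wide
1. st.MEM/and.ALU @i2,i3  | 2-wide
2. ld.MEM @i4  | no-port MEM/BR
3. bne.BR/or.ALU @i5,i6  | 2-wide
4. mulh.MUL @i7  | RAW r1
5. sll.ALU/st.MEM @i8,i9  | 2-wide
6. sub.ALU @i10  | RAW+WAW r2
7. sll.ALU @i11  | RAW r2
8. st.MEM @i12  | tail

ISSUED = 10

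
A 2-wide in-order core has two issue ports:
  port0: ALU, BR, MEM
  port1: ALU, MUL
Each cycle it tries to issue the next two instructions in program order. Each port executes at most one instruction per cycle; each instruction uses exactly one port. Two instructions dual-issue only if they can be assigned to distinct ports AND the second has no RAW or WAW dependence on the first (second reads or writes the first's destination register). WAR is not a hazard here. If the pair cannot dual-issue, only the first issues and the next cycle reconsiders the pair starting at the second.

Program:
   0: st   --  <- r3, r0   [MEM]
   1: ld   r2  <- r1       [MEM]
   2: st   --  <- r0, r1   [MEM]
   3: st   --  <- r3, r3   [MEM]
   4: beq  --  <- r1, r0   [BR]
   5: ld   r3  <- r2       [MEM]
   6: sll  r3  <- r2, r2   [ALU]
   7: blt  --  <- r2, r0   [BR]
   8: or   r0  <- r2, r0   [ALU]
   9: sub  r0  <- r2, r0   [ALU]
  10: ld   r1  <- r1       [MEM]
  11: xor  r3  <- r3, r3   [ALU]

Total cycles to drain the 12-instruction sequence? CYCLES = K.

  cy0 -> i0 (st) no-port MEM/MEM
  cy1 -> i1 (ld) no-port MEM/MEM
  cy2 -> i2 (st) no-port MEM/MEM
  cy3 -> i3 (st) no-port MEM/BR
  cy4 -> i4 (beq) no-port BR/MEM
  cy5 -> i5 (ld) WAW r3
  cy6 -> i6,i7 (sll blt) dual
  cy7 -> i8 (or) RAW+WAW r0
  cy8 -> i9,i10 (sub ld) dual
  cy9 -> i11 (xor) tail

CYCLES = 10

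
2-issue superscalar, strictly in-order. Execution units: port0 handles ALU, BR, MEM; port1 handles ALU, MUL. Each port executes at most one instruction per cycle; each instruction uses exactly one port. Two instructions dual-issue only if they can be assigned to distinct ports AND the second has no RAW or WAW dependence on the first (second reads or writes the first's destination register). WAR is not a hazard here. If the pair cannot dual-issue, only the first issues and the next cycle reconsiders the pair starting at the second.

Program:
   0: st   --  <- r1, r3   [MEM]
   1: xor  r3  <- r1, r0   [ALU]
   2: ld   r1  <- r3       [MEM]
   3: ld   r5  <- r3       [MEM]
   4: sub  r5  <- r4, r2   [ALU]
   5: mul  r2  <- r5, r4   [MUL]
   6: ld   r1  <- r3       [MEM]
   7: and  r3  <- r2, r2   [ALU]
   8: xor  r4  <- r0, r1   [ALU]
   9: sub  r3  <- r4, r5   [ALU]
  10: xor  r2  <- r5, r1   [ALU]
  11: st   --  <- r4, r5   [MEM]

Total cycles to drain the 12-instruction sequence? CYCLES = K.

CYCLES = 8

c0: i0+i1 st;xor  2-wide
c1: i2 ld  no-port MEM/MEM
c2: i3 ld  WAW r5
c3: i4 sub  RAW r5
c4: i5+i6 mul;ld  2-wide
c5: i7+i8 and;xor  2-wide
c6: i9+i10 sub;xor  2-wide
c7: i11 st  tail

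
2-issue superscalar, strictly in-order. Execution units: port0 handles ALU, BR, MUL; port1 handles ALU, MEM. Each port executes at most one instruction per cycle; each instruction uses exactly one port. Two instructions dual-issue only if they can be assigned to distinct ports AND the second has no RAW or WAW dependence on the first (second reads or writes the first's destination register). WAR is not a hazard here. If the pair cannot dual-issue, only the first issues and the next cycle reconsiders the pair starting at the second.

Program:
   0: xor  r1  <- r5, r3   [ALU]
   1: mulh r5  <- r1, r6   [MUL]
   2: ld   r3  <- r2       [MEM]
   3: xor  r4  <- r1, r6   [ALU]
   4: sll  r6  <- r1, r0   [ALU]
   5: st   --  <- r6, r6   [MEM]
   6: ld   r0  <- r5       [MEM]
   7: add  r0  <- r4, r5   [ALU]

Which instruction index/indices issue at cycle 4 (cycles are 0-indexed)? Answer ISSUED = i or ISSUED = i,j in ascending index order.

ISSUED = 6

t=0 i0:xor.ALU ; RAW r1
t=1 i1+i2:mulh.MUL+ld.MEM ; dual
t=2 i3+i4:xor.ALU+sll.ALU ; dual
t=3 i5:st.MEM ; no-port MEM/MEM
t=4 i6:ld.MEM ; WAW r0
t=5 i7:add.ALU ; tail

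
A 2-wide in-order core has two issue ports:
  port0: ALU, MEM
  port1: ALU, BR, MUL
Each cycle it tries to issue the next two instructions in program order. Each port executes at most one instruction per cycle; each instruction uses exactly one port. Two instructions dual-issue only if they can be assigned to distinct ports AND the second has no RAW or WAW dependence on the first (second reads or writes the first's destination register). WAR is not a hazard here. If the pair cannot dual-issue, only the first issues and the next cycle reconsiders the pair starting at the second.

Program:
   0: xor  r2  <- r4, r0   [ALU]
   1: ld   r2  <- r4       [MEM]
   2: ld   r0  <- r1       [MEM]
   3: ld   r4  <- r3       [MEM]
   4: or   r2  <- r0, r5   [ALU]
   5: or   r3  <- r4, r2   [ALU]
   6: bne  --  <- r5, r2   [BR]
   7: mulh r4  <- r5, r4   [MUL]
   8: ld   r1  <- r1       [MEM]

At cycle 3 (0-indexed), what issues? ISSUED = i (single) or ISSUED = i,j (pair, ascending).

ISSUED = 3,4

[0] i0  xor  -- WAW r2
[1] i1  ld  -- no-port MEM/MEM
[2] i2  ld  -- no-port MEM/MEM
[3] i3,i4  ld/or  -- pair
[4] i5,i6  or/bne  -- pair
[5] i7,i8  mulh/ld  -- pair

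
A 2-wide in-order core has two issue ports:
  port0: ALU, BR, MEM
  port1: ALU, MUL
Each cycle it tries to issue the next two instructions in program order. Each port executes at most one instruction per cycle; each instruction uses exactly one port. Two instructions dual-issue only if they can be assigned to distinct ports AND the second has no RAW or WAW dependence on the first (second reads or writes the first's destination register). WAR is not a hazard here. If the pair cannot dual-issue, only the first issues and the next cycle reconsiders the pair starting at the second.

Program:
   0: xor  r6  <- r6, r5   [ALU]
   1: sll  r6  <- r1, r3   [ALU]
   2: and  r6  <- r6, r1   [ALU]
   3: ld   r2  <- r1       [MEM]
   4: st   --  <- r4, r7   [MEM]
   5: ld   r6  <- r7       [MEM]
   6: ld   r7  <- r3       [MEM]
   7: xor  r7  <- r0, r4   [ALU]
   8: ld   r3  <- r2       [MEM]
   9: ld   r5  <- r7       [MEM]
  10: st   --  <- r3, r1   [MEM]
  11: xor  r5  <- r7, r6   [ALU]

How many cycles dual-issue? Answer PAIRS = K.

#0 head=0: xor.ALU i0 WAW r6
#1 head=1: sll.ALU i1 RAW+WAW r6
#2 head=2: and.ALU;ld.MEM i2,i3 2-wide
#3 head=4: st.MEM i4 no-port MEM/MEM
#4 head=5: ld.MEM i5 no-port MEM/MEM
#5 head=6: ld.MEM i6 WAW r7
#6 head=7: xor.ALU;ld.MEM i7,i8 2-wide
#7 head=9: ld.MEM i9 no-port MEM/MEM
#8 head=10: st.MEM;xor.ALU i10,i11 2-wide

PAIRS = 3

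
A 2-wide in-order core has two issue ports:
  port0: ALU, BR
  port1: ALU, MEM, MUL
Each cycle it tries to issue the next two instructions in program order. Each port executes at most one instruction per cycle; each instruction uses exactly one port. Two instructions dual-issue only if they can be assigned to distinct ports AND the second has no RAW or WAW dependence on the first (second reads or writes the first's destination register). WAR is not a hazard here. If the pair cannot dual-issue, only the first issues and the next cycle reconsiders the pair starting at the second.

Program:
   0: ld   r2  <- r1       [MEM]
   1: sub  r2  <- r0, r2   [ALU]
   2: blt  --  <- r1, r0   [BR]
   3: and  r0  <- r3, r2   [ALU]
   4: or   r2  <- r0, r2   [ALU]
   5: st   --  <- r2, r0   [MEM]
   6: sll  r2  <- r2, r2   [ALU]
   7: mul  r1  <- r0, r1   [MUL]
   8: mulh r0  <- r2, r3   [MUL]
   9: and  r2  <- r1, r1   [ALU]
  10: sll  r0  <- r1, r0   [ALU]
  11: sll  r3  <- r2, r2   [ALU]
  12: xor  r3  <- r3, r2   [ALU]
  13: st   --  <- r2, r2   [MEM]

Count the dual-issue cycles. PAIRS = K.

t=0 i0:ld ; RAW+WAW r2
t=1 i1&i2:sub/blt ; pair
t=2 i3:and ; RAW r0
t=3 i4:or ; RAW r2
t=4 i5&i6:st/sll ; pair
t=5 i7:mul ; no-port MUL/MUL
t=6 i8&i9:mulh/and ; pair
t=7 i10&i11:sll/sll ; pair
t=8 i12&i13:xor/st ; pair

PAIRS = 5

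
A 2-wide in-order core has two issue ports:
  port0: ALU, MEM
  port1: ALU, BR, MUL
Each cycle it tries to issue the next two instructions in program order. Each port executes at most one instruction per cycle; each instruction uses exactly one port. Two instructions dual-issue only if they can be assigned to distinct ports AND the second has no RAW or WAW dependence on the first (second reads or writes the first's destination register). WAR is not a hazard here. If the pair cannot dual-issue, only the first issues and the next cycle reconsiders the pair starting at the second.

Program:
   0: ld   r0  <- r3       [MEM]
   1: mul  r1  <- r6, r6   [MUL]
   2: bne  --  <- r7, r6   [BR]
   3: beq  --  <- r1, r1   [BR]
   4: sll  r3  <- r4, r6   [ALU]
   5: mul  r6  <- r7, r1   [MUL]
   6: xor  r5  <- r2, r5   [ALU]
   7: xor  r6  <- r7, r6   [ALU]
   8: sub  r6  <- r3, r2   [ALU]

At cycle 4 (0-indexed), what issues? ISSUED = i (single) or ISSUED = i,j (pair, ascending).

c0: i0+i1 ld mul  dual
c1: i2 bne  no-port BR/BR
c2: i3+i4 beq sll  dual
c3: i5+i6 mul xor  dual
c4: i7 xor  WAW r6
c5: i8 sub  tail

ISSUED = 7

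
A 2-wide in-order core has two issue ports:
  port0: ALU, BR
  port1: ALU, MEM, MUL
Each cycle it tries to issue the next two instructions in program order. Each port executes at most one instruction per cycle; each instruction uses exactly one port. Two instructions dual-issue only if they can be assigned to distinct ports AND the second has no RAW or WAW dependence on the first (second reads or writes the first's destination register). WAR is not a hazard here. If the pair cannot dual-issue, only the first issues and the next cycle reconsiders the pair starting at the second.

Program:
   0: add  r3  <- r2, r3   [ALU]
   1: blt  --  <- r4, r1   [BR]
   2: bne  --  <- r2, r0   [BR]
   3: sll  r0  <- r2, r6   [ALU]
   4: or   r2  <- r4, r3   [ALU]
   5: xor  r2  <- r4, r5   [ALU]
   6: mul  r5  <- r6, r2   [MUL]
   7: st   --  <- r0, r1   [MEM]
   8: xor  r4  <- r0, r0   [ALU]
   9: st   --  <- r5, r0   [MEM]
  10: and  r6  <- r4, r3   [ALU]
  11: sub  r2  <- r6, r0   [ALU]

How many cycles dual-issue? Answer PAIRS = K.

0. add.ALU blt.BR @i0/i1  | 2-wide
1. bne.BR sll.ALU @i2/i3  | 2-wide
2. or.ALU @i4  | WAW r2
3. xor.ALU @i5  | RAW r2
4. mul.MUL @i6  | no-port MUL/MEM
5. st.MEM xor.ALU @i7/i8  | 2-wide
6. st.MEM and.ALU @i9/i10  | 2-wide
7. sub.ALU @i11  | tail

PAIRS = 4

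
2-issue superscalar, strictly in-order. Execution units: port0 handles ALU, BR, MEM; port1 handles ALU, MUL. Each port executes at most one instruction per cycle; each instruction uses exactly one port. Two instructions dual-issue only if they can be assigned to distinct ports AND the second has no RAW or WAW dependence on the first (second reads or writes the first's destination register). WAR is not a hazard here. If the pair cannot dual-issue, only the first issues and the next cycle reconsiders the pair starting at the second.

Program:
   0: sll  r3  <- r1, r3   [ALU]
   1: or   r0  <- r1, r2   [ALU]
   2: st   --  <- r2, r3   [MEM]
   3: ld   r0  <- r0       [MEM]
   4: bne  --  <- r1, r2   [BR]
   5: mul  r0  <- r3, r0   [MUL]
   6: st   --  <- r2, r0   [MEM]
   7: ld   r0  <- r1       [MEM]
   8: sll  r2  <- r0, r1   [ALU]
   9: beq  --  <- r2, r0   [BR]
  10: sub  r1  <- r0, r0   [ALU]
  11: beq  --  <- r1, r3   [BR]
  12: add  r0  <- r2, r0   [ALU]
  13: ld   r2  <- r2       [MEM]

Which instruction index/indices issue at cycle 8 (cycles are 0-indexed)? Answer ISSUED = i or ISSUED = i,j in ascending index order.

ISSUED = 11,12

t=0 i0&i1:sll.ALU or.ALU ; pair
t=1 i2:st.MEM ; no-port MEM/MEM
t=2 i3:ld.MEM ; no-port MEM/BR
t=3 i4&i5:bne.BR mul.MUL ; pair
t=4 i6:st.MEM ; no-port MEM/MEM
t=5 i7:ld.MEM ; RAW r0
t=6 i8:sll.ALU ; RAW r2
t=7 i9&i10:beq.BR sub.ALU ; pair
t=8 i11&i12:beq.BR add.ALU ; pair
t=9 i13:ld.MEM ; tail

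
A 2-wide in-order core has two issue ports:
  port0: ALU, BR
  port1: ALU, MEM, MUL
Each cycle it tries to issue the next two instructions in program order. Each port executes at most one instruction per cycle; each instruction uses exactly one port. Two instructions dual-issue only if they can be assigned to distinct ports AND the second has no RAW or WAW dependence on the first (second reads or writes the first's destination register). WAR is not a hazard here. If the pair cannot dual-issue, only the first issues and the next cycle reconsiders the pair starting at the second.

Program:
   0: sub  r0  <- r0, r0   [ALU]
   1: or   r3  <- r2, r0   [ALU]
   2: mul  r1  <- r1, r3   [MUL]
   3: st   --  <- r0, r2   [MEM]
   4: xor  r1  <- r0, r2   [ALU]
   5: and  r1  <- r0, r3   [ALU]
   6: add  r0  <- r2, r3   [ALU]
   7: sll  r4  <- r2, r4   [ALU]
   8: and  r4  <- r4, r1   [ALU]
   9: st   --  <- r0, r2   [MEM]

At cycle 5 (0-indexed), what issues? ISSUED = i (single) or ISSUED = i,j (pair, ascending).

c0: i0 sub.ALU  RAW r0
c1: i1 or.ALU  RAW r3
c2: i2 mul.MUL  no-port MUL/MEM
c3: i3/i4 st.MEM/xor.ALU  pair
c4: i5/i6 and.ALU/add.ALU  pair
c5: i7 sll.ALU  RAW+WAW r4
c6: i8/i9 and.ALU/st.MEM  pair

ISSUED = 7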